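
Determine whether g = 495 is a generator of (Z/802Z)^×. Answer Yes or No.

φ(802) = φ(2)·φ(401) = 1·400 = 400 = 2^4 · 5^2.
It suffices to check that the order of 495 is not a proper divisor of 400: compute 495^(400/q) for q ∈ {2, 5}.
495^200 ≡ 1 (mod 802)  [q = 2: ≡ 1 ✗]
495^80 ≡ 39 (mod 802)  [q = 5: ≢ 1 ✓]
Since 495^200 ≡ 1, the order of 495 divides 200 < 400, so 495 is not a primitive root.

No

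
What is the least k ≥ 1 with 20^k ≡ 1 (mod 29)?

Since 20 ∈ (Z/29Z)^×, its order divides φ(29) = 29 − 1 = 28 = 2^2 · 7.
Divisors of 28: 1, 2, 4, 7, 14, 28.
Compute 20^d (mod 29) for the divisors d until we hit 1:
20^1 ≡ 20 (mod 29)
20^2 ≡ 23 (mod 29)
20^4 ≡ 7 (mod 29)
20^7 ≡ 1 (mod 29) ✓
So ord_29(20) = 7.

7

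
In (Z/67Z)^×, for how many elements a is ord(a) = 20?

0

φ(67) = 67 − 1 = 66 = 2 · 3 · 11.
In a cyclic group of order 66, there are φ(d) elements of order d for each divisor d of 66, and zero for non-divisors.
Since 20 ∤ 66, the count is 0.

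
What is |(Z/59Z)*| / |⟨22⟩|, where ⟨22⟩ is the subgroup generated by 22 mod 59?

2

The order of 22 must divide φ(59) = 59 − 1 = 58 = 2 · 29.
Divisors of 58: 1, 2, 29, 58.
Check 22^d mod 59 for each divisor in increasing order:
22^1 ≡ 22 (mod 59)
22^2 ≡ 12 (mod 59)
22^29 ≡ 1 (mod 59) ✓
Thus |⟨22⟩| = ord(22) = 29.
The index is φ(59) / ord(22) = 58 / 29 = 2.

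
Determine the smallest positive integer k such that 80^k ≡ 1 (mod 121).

The order of 80 must divide φ(121) = φ(11^2) = 11·(11−1) = 110 = 2 · 5 · 11.
Divisors of 110: 1, 2, 5, 10, 11, 22, 55, 110.
Compute 80^d (mod 121) for the divisors d until we hit 1:
80^1 ≡ 80 (mod 121)
80^2 ≡ 108 (mod 121)
80^5 ≡ 89 (mod 121)
80^10 ≡ 56 (mod 121)
80^11 ≡ 3 (mod 121)
80^22 ≡ 9 (mod 121)
80^55 ≡ 1 (mod 121) ✓
Hence ord(80) = 55.

55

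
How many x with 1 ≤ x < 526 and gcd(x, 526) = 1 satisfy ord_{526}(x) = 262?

130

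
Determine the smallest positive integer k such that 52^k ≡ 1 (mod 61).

10

ord(52) | φ(61) = 61 − 1 = 60 = 2^2 · 3 · 5.
Divisors of 60: 1, 2, 3, 4, 5, 6, 10, 12, 15, 20, 30, 60.
Test each divisor d:
52^1 ≡ 52 (mod 61)
52^2 ≡ 20 (mod 61)
52^3 ≡ 3 (mod 61)
52^4 ≡ 34 (mod 61)
52^5 ≡ 60 (mod 61)
52^6 ≡ 9 (mod 61)
52^10 ≡ 1 (mod 61) ✓
Hence ord(52) = 10.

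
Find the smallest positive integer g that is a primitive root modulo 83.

2

φ(83) = 83 − 1 = 82 = 2 · 41.
Test candidates g = 2, 3, … against the prime factors q ∈ {2, 41} of φ(83): g is a generator iff g^(82/q) ≢ 1 for every such q.
g = 2: 2^41 ≡ 82; 2^2 ≡ 4 — none is 1, so 2 is a primitive root.
So 2 is the smallest generator of (Z/83Z)^×.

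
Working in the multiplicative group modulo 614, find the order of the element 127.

Since 127 ∈ (Z/614Z)^×, its order divides φ(614) = φ(2)·φ(307) = 1·306 = 306 = 2 · 3^2 · 17.
Divisors of 306: 1, 2, 3, 6, 9, 17, 18, 34, 51, 102, 153, 306.
Evaluate successive powers at the divisors of 306:
127^1 ≡ 127
127^2 ≡ 165
127^3 ≡ 79
127^6 ≡ 101
127^9 ≡ 611
127^17 ≡ 353
127^18 ≡ 9
127^34 ≡ 581
127^51 ≡ 17
127^102 ≡ 289
127^153 ≡ 1
Hence ord(127) = 153.

153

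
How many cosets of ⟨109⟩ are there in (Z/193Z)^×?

Since 109 ∈ (Z/193Z)^×, its order divides φ(193) = 193 − 1 = 192 = 2^6 · 3.
Divisors of 192: 1, 2, 3, 4, 6, 8, 12, 16, 24, 32, 48, 64, 96, 192.
Compute 109^d (mod 193) for the divisors d until we hit 1:
109^1 ≡ 109
109^2 ≡ 108
109^3 ≡ 192
109^4 ≡ 84
109^6 ≡ 1
Thus |⟨109⟩| = ord(109) = 6.
The index is φ(193) / ord(109) = 192 / 6 = 32.

32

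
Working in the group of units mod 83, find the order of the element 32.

The order of 32 must divide φ(83) = 83 − 1 = 82 = 2 · 41.
Divisors of 82: 1, 2, 41, 82.
Check 32^d mod 83 for each divisor in increasing order:
32^1 ≡ 32
32^2 ≡ 28
32^41 ≡ 82
32^82 ≡ 1
Hence ord(32) = 82.

82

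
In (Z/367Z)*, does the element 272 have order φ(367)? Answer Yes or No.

Yes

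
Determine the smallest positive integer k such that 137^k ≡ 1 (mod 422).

15

ord(137) | φ(422) = φ(2)·φ(211) = 1·210 = 210 = 2 · 3 · 5 · 7.
Divisors of 210: 1, 2, 3, 5, 6, 7, 10, 14, 15, 21, 30, 35, 42, 70, 105, 210.
Check 137^d mod 422 for each divisor in increasing order:
137^1 ≡ 137 (mod 422)
137^2 ≡ 201 (mod 422)
137^3 ≡ 107 (mod 422)
137^5 ≡ 407 (mod 422)
137^6 ≡ 55 (mod 422)
137^7 ≡ 361 (mod 422)
137^10 ≡ 225 (mod 422)
137^14 ≡ 345 (mod 422)
137^15 ≡ 1 (mod 422) ✓
So ord_422(137) = 15.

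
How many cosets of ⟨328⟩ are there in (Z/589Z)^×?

ord(328) | φ(589) = φ(19·31) = (19−1)·(31−1) = 18·30 = 540 = 2^2 · 3^3 · 5.
Divisors of 540: 1, 2, 3, 4, 5, 6, 9, 10, 12, 15, 18, 20, 27, 30, 36, 45, 54, 60, 90, 108, 135, 180, 270, 540.
Compute 328^d (mod 589) for the divisors d until we hit 1:
328^1 ≡ 328 (mod 589)
328^2 ≡ 386 (mod 589)
328^3 ≡ 562 (mod 589)
328^4 ≡ 568 (mod 589)
328^5 ≡ 180 (mod 589)
328^6 ≡ 140 (mod 589)
328^9 ≡ 343 (mod 589)
328^10 ≡ 5 (mod 589)
328^12 ≡ 163 (mod 589)
328^15 ≡ 311 (mod 589)
328^18 ≡ 438 (mod 589)
328^20 ≡ 25 (mod 589)
328^27 ≡ 39 (mod 589)
328^30 ≡ 125 (mod 589)
328^36 ≡ 419 (mod 589)
328^45 ≡ 1 (mod 589) ✓
So ord_589(328) = 45, hence |⟨328⟩| = 45.
The index is φ(589) / ord(328) = 540 / 45 = 12.

12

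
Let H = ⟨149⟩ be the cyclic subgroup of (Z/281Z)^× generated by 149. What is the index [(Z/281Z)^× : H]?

2

Since 149 ∈ (Z/281Z)^×, its order divides φ(281) = 281 − 1 = 280 = 2^3 · 5 · 7.
Divisors of 280: 1, 2, 4, 5, 7, 8, 10, 14, 20, 28, 35, 40, 56, 70, 140, 280.
Check 149^d mod 281 for each divisor in increasing order:
149^1 ≡ 149
149^2 ≡ 2
149^4 ≡ 4
149^5 ≡ 34
149^7 ≡ 68
149^8 ≡ 16
149^10 ≡ 32
149^14 ≡ 128
149^20 ≡ 181
149^28 ≡ 86
149^35 ≡ 228
149^40 ≡ 165
149^56 ≡ 90
149^70 ≡ 280
149^140 ≡ 1
The order of 149 is 140, so the subgroup it generates has 140 elements.
The index is φ(281) / ord(149) = 280 / 140 = 2.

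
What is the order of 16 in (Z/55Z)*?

By Lagrange's theorem, ord_55(16) divides φ(55) = φ(5·11) = (5−1)·(11−1) = 4·10 = 40 = 2^3 · 5.
Divisors of 40: 1, 2, 4, 5, 8, 10, 20, 40.
Compute 16^d (mod 55) for the divisors d until we hit 1:
16^1 ≡ 16 (mod 55)
16^2 ≡ 36 (mod 55)
16^4 ≡ 31 (mod 55)
16^5 ≡ 1 (mod 55) ✓
Hence ord(16) = 5.

5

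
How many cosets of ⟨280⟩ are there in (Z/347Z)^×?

ord(280) | φ(347) = 347 − 1 = 346 = 2 · 173.
Divisors of 346: 1, 2, 173, 346.
Compute 280^d (mod 347) for the divisors d until we hit 1:
280^1 ≡ 280 (mod 347)
280^2 ≡ 325 (mod 347)
280^173 ≡ 346 (mod 347)
280^346 ≡ 1 (mod 347) ✓
The order of 280 is 346, so the subgroup it generates has 346 elements.
Index = |(Z/347Z)^×| / |⟨280⟩| = 346 / 346 = 1.

1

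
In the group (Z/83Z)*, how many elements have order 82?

40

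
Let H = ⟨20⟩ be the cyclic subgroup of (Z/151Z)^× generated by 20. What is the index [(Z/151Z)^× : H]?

The order of 20 must divide φ(151) = 151 − 1 = 150 = 2 · 3 · 5^2.
Divisors of 150: 1, 2, 3, 5, 6, 10, 15, 25, 30, 50, 75, 150.
Check 20^d mod 151 for each divisor in increasing order:
20^1 ≡ 20 (mod 151)
20^2 ≡ 98 (mod 151)
20^3 ≡ 148 (mod 151)
20^5 ≡ 8 (mod 151)
20^6 ≡ 9 (mod 151)
20^10 ≡ 64 (mod 151)
20^15 ≡ 59 (mod 151)
20^25 ≡ 1 (mod 151) ✓
Thus |⟨20⟩| = ord(20) = 25.
[(Z/151Z)^× : ⟨20⟩] = 150/25 = 6.

6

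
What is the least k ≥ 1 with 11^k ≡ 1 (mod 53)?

ord(11) | φ(53) = 53 − 1 = 52 = 2^2 · 13.
Divisors of 52: 1, 2, 4, 13, 26, 52.
Test each divisor d:
11^1 ≡ 11
11^2 ≡ 15
11^4 ≡ 13
11^13 ≡ 52
11^26 ≡ 1
So ord_53(11) = 26.

26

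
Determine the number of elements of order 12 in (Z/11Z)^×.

φ(11) = 11 − 1 = 10 = 2 · 5.
(Z/11Z)^× is cyclic (|G| = 10); a cyclic group of order m has exactly φ(d) elements of each order d | m, and none otherwise.
Since 12 ∤ 10, the count is 0.

0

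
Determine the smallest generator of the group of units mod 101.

2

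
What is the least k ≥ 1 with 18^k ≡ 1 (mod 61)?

60

ord(18) | φ(61) = 61 − 1 = 60 = 2^2 · 3 · 5.
Divisors of 60: 1, 2, 3, 4, 5, 6, 10, 12, 15, 20, 30, 60.
Check 18^d mod 61 for each divisor in increasing order:
18^1 ≡ 18 (mod 61)
18^2 ≡ 19 (mod 61)
18^3 ≡ 37 (mod 61)
18^4 ≡ 56 (mod 61)
18^5 ≡ 32 (mod 61)
18^6 ≡ 27 (mod 61)
18^10 ≡ 48 (mod 61)
18^12 ≡ 58 (mod 61)
18^15 ≡ 11 (mod 61)
18^20 ≡ 47 (mod 61)
18^30 ≡ 60 (mod 61)
18^60 ≡ 1 (mod 61) ✓
Therefore the multiplicative order of 18 modulo 61 is 60.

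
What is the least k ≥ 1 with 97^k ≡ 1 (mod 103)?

51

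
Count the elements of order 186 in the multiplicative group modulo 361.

0

φ(361) = φ(19^2) = 19·(19−1) = 342 = 2 · 3^2 · 19.
In a cyclic group of order 342, there are φ(d) elements of order d for each divisor d of 342, and zero for non-divisors.
Since 186 ∤ 342, the count is 0.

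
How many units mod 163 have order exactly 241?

φ(163) = 163 − 1 = 162 = 2 · 3^4.
(Z/163Z)^× is cyclic (|G| = 162); a cyclic group of order m has exactly φ(d) elements of each order d | m, and none otherwise.
241 does not divide 162, so no element of (Z/163Z)^× has order 241.

0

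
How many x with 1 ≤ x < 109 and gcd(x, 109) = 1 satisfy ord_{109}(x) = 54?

18

φ(109) = 109 − 1 = 108 = 2^2 · 3^3.
Since (Z/109Z)^× is cyclic of order 108, the number of elements of order d is φ(d) when d | 108 and 0 otherwise.
54 = 2 · 3^3 divides 108, and φ(54) = 18.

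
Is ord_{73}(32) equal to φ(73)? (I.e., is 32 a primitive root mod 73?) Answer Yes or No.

φ(73) = 73 − 1 = 72 = 2^3 · 3^2.
It suffices to check that the order of 32 is not a proper divisor of 72: compute 32^(72/q) for q ∈ {2, 3}.
32^36 ≡ 1 (mod 73)  [q = 2: ≡ 1 ✗]
32^24 ≡ 8 (mod 73)  [q = 3: ≢ 1 ✓]
The check at q = 2 fails, so 32 generates a proper subgroup.

No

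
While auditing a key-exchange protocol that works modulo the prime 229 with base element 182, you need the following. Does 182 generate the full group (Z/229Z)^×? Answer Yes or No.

Yes

φ(229) = 229 − 1 = 228 = 2^2 · 3 · 19.
Test 182^(228/q) mod 229 for each prime factor q of 228:
182^114 ≡ 228 (mod 229)  [q = 2: ≢ 1 ✓]
182^76 ≡ 94 (mod 229)  [q = 3: ≢ 1 ✓]
182^12 ≡ 44 (mod 229)  [q = 19: ≢ 1 ✓]
None equal 1, so ord_229(182) = 228: 182 is a primitive root.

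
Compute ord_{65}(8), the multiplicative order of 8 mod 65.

ord(8) | φ(65) = φ(5·13) = (5−1)·(13−1) = 4·12 = 48 = 2^4 · 3.
Divisors of 48: 1, 2, 3, 4, 6, 8, 12, 16, 24, 48.
Test each divisor d:
8^1 ≡ 8 (mod 65)
8^2 ≡ 64 (mod 65)
8^3 ≡ 57 (mod 65)
8^4 ≡ 1 (mod 65) ✓
The smallest such exponent is 4, so the order of 8 is 4.

4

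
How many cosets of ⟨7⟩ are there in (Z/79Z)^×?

1

ord(7) | φ(79) = 79 − 1 = 78 = 2 · 3 · 13.
Divisors of 78: 1, 2, 3, 6, 13, 26, 39, 78.
Evaluate successive powers at the divisors of 78:
7^1 ≡ 7
7^2 ≡ 49
7^3 ≡ 27
7^6 ≡ 18
7^13 ≡ 56
7^26 ≡ 55
7^39 ≡ 78
7^78 ≡ 1
Thus |⟨7⟩| = ord(7) = 78.
The index is φ(79) / ord(7) = 78 / 78 = 1.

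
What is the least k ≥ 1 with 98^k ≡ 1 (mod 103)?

By Lagrange's theorem, ord_103(98) divides φ(103) = 103 − 1 = 102 = 2 · 3 · 17.
Divisors of 102: 1, 2, 3, 6, 17, 34, 51, 102.
Check 98^d mod 103 for each divisor in increasing order:
98^1 ≡ 98
98^2 ≡ 25
98^3 ≡ 81
98^6 ≡ 72
98^17 ≡ 46
98^34 ≡ 56
98^51 ≡ 1
Hence ord(98) = 51.

51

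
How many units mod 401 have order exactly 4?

φ(401) = 401 − 1 = 400 = 2^4 · 5^2.
In a cyclic group of order 400, there are φ(d) elements of order d for each divisor d of 400, and zero for non-divisors.
4 = 2^2 divides 400, and φ(4) = 2.

2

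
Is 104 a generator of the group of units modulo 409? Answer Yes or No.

φ(409) = 409 − 1 = 408 = 2^3 · 3 · 17.
Test 104^(408/q) mod 409 for each prime factor q of 408:
104^204 ≡ 408 (mod 409)  [q = 2: ≢ 1 ✓]
104^136 ≡ 1 (mod 409)  [q = 3: ≡ 1 ✗]
104^24 ≡ 83 (mod 409)  [q = 17: ≢ 1 ✓]
104^136 ≡ 1 shows ord(104) | 136, strictly less than φ(409); not a primitive root.

No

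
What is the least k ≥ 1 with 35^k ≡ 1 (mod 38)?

The order of 35 must divide φ(38) = φ(2)·φ(19) = 1·18 = 18 = 2 · 3^2.
Divisors of 18: 1, 2, 3, 6, 9, 18.
Evaluate successive powers at the divisors of 18:
35^1 ≡ 35 (mod 38)
35^2 ≡ 9 (mod 38)
35^3 ≡ 11 (mod 38)
35^6 ≡ 7 (mod 38)
35^9 ≡ 1 (mod 38) ✓
So ord_38(35) = 9.

9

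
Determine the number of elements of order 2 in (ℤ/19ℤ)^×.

1

φ(19) = 19 − 1 = 18 = 2 · 3^2.
In a cyclic group of order 18, there are φ(d) elements of order d for each divisor d of 18, and zero for non-divisors.
2 | 18, and φ(2) = 2 − 1 = 1.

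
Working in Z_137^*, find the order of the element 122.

17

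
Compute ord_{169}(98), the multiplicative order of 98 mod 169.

ord(98) | φ(169) = φ(13^2) = 13·(13−1) = 156 = 2^2 · 3 · 13.
Divisors of 156: 1, 2, 3, 4, 6, 12, 13, 26, 39, 52, 78, 156.
Test each divisor d:
98^1 ≡ 98 (mod 169)
98^2 ≡ 140 (mod 169)
98^3 ≡ 31 (mod 169)
98^4 ≡ 165 (mod 169)
98^6 ≡ 116 (mod 169)
98^12 ≡ 105 (mod 169)
98^13 ≡ 150 (mod 169)
98^26 ≡ 23 (mod 169)
98^39 ≡ 70 (mod 169)
98^52 ≡ 22 (mod 169)
98^78 ≡ 168 (mod 169)
98^156 ≡ 1 (mod 169) ✓
The smallest such exponent is 156, so the order of 98 is 156.

156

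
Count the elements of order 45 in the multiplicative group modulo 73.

0

φ(73) = 73 − 1 = 72 = 2^3 · 3^2.
In a cyclic group of order 72, there are φ(d) elements of order d for each divisor d of 72, and zero for non-divisors.
Here 72 is not a multiple of 45, so there are no elements of order 45.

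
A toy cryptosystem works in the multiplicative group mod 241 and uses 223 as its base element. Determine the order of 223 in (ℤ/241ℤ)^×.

120

By Lagrange's theorem, ord_241(223) divides φ(241) = 241 − 1 = 240 = 2^4 · 3 · 5.
Divisors of 240: 1, 2, 3, 4, 5, 6, 8, 10, 12, 15, 16, 20, 24, 30, 40, 48, 60, 80, 120, 240.
Test each divisor d:
223^1 ≡ 223 (mod 241)
223^2 ≡ 83 (mod 241)
223^3 ≡ 193 (mod 241)
223^4 ≡ 141 (mod 241)
223^5 ≡ 113 (mod 241)
223^6 ≡ 135 (mod 241)
223^8 ≡ 119 (mod 241)
223^10 ≡ 237 (mod 241)
223^12 ≡ 150 (mod 241)
223^15 ≡ 30 (mod 241)
223^16 ≡ 183 (mod 241)
223^20 ≡ 16 (mod 241)
223^24 ≡ 87 (mod 241)
223^30 ≡ 177 (mod 241)
223^40 ≡ 15 (mod 241)
223^48 ≡ 98 (mod 241)
223^60 ≡ 240 (mod 241)
223^80 ≡ 225 (mod 241)
223^120 ≡ 1 (mod 241) ✓
The smallest such exponent is 120, so the order of 223 is 120.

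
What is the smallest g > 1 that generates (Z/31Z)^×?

φ(31) = 31 − 1 = 30 = 2 · 3 · 5.
Test candidates g = 2, 3, … against the prime factors q ∈ {2, 3, 5} of φ(31): g is a generator iff g^(30/q) ≢ 1 for every such q.
g = 2: 2^15 ≡ 1 — hits 1, so not a primitive root.
g = 3: 3^15 ≡ 30; 3^10 ≡ 25; 3^6 ≡ 16 — none is 1, so 3 is a primitive root.
Hence the least primitive root of 31 is 3.

3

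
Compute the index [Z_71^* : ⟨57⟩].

14

The order of 57 must divide φ(71) = 71 − 1 = 70 = 2 · 5 · 7.
Divisors of 70: 1, 2, 5, 7, 10, 14, 35, 70.
Check 57^d mod 71 for each divisor in increasing order:
57^1 ≡ 57 (mod 71)
57^2 ≡ 54 (mod 71)
57^5 ≡ 1 (mod 71) ✓
So ord_71(57) = 5, hence |⟨57⟩| = 5.
[(Z/71Z)^× : ⟨57⟩] = 70/5 = 14.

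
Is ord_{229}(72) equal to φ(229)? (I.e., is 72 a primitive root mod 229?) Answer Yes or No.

Yes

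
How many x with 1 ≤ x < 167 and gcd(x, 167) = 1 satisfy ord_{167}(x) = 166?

82

φ(167) = 167 − 1 = 166 = 2 · 83.
Since (Z/167Z)^× is cyclic of order 166, the number of elements of order d is φ(d) when d | 166 and 0 otherwise.
166 = 2 · 83 divides 166, and φ(166) = 82.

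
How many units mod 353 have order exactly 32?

φ(353) = 353 − 1 = 352 = 2^5 · 11.
(Z/353Z)^× is cyclic (|G| = 352); a cyclic group of order m has exactly φ(d) elements of each order d | m, and none otherwise.
32 = 2^5 divides 352, and φ(32) = 16.

16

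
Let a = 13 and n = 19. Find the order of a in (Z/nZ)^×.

18

By Lagrange's theorem, ord_19(13) divides φ(19) = 19 − 1 = 18 = 2 · 3^2.
Divisors of 18: 1, 2, 3, 6, 9, 18.
Test each divisor d:
13^1 ≡ 13 (mod 19)
13^2 ≡ 17 (mod 19)
13^3 ≡ 12 (mod 19)
13^6 ≡ 11 (mod 19)
13^9 ≡ 18 (mod 19)
13^18 ≡ 1 (mod 19) ✓
The smallest such exponent is 18, so the order of 13 is 18.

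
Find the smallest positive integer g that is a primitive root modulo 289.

φ(289) = φ(17^2) = 17·(17−1) = 272 = 2^4 · 17.
g is a primitive root iff g^(272/q) ≢ 1 (mod 289) for each prime q ∈ {2, 17}.
g = 2: 2^136 ≡ 1 — hits 1, so not a primitive root.
g = 3: 3^136 ≡ 288; 3^16 ≡ 171 — none is 1, so 3 is a primitive root.
Hence the least primitive root of 289 is 3.

3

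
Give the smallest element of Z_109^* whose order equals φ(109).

φ(109) = 109 − 1 = 108 = 2^2 · 3^3.
Test candidates g = 2, 3, … against the prime factors q ∈ {2, 3} of φ(109): g is a generator iff g^(108/q) ≢ 1 for every such q.
g = 2: 2^54 ≡ 108; 2^36 ≡ 1 — hits 1, so not a primitive root.
g = 3: 3^54 ≡ 1 — hits 1, so not a primitive root.
g = 4: 4^54 ≡ 1 — hits 1, so not a primitive root.
g = 5: 5^54 ≡ 1 — hits 1, so not a primitive root.
g = 6: 6^54 ≡ 108; 6^36 ≡ 63 — none is 1, so 6 is a primitive root.
So 6 is the smallest generator of (Z/109Z)^×.

6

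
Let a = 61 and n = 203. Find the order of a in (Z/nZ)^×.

84

The order of 61 must divide φ(203) = φ(7·29) = (7−1)·(29−1) = 6·28 = 168 = 2^3 · 3 · 7.
Divisors of 168: 1, 2, 3, 4, 6, 7, 8, 12, 14, 21, 24, 28, 42, 56, 84, 168.
Compute 61^d (mod 203) for the divisors d until we hit 1:
61^1 ≡ 61
61^2 ≡ 67
61^3 ≡ 27
61^4 ≡ 23
61^6 ≡ 120
61^7 ≡ 12
61^8 ≡ 123
61^12 ≡ 190
61^14 ≡ 144
61^21 ≡ 104
61^24 ≡ 169
61^28 ≡ 30
61^42 ≡ 57
61^56 ≡ 88
61^84 ≡ 1
Therefore the multiplicative order of 61 modulo 203 is 84.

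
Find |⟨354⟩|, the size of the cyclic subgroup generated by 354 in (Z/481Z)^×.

18

Since 354 ∈ (Z/481Z)^×, its order divides φ(481) = φ(13·37) = (13−1)·(37−1) = 12·36 = 432 = 2^4 · 3^3.
Divisors of 432: 1, 2, 3, 4, 6, 8, 9, 12, 16, 18, 24, 27, 36, 48, 54, 72, 108, 144, 216, 432.
Evaluate successive powers at the divisors of 432:
354^1 ≡ 354 (mod 481)
354^2 ≡ 256 (mod 481)
354^3 ≡ 196 (mod 481)
354^4 ≡ 120 (mod 481)
354^6 ≡ 417 (mod 481)
354^8 ≡ 451 (mod 481)
354^9 ≡ 443 (mod 481)
354^12 ≡ 248 (mod 481)
354^16 ≡ 419 (mod 481)
354^18 ≡ 1 (mod 481) ✓
So ord_481(354) = 18.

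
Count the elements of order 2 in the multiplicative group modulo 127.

1

φ(127) = 127 − 1 = 126 = 2 · 3^2 · 7.
(Z/127Z)^× is cyclic (|G| = 126); a cyclic group of order m has exactly φ(d) elements of each order d | m, and none otherwise.
2 | 126, and φ(2) = 2 − 1 = 1.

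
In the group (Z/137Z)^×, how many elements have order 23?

0

φ(137) = 137 − 1 = 136 = 2^3 · 17.
(Z/137Z)^× is cyclic (|G| = 136); a cyclic group of order m has exactly φ(d) elements of each order d | m, and none otherwise.
23 does not divide 136, so no element of (Z/137Z)^× has order 23.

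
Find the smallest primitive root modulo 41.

6

φ(41) = 41 − 1 = 40 = 2^3 · 5.
Test candidates g = 2, 3, … against the prime factors q ∈ {2, 5} of φ(41): g is a generator iff g^(40/q) ≢ 1 for every such q.
g = 2: 2^20 ≡ 1 — hits 1, so not a primitive root.
g = 3: 3^20 ≡ 40; 3^8 ≡ 1 — hits 1, so not a primitive root.
g = 4: 4^20 ≡ 1 — hits 1, so not a primitive root.
g = 5: 5^20 ≡ 1 — hits 1, so not a primitive root.
g = 6: 6^20 ≡ 40; 6^8 ≡ 10 — none is 1, so 6 is a primitive root.
The smallest primitive root modulo 41 is 6.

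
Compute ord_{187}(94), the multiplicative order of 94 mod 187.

ord(94) | φ(187) = φ(11·17) = (11−1)·(17−1) = 10·16 = 160 = 2^5 · 5.
Divisors of 160: 1, 2, 4, 5, 8, 10, 16, 20, 32, 40, 80, 160.
Evaluate successive powers at the divisors of 160:
94^1 ≡ 94
94^2 ≡ 47
94^4 ≡ 152
94^5 ≡ 76
94^8 ≡ 103
94^10 ≡ 166
94^16 ≡ 137
94^20 ≡ 67
94^32 ≡ 69
94^40 ≡ 1
Hence ord(94) = 40.

40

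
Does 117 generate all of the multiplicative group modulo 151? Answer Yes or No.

φ(151) = 151 − 1 = 150 = 2 · 3 · 5^2.
It suffices to check that the order of 117 is not a proper divisor of 150: compute 117^(150/q) for q ∈ {2, 3, 5}.
117^75 ≡ 150 (mod 151)  [q = 2: ≢ 1 ✓]
117^50 ≡ 118 (mod 151)  [q = 3: ≢ 1 ✓]
117^30 ≡ 19 (mod 151)  [q = 5: ≢ 1 ✓]
None equal 1, so ord_151(117) = 150: 117 is a primitive root.

Yes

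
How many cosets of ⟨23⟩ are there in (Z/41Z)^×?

4

ord(23) | φ(41) = 41 − 1 = 40 = 2^3 · 5.
Divisors of 40: 1, 2, 4, 5, 8, 10, 20, 40.
Compute 23^d (mod 41) for the divisors d until we hit 1:
23^1 ≡ 23 (mod 41)
23^2 ≡ 37 (mod 41)
23^4 ≡ 16 (mod 41)
23^5 ≡ 40 (mod 41)
23^8 ≡ 10 (mod 41)
23^10 ≡ 1 (mod 41) ✓
The order of 23 is 10, so the subgroup it generates has 10 elements.
[(Z/41Z)^× : ⟨23⟩] = 40/10 = 4.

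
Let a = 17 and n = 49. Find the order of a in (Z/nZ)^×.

The order of 17 must divide φ(49) = φ(7^2) = 7·(7−1) = 42 = 2 · 3 · 7.
Divisors of 42: 1, 2, 3, 6, 7, 14, 21, 42.
Evaluate successive powers at the divisors of 42:
17^1 ≡ 17 (mod 49)
17^2 ≡ 44 (mod 49)
17^3 ≡ 13 (mod 49)
17^6 ≡ 22 (mod 49)
17^7 ≡ 31 (mod 49)
17^14 ≡ 30 (mod 49)
17^21 ≡ 48 (mod 49)
17^42 ≡ 1 (mod 49) ✓
Therefore the multiplicative order of 17 modulo 49 is 42.

42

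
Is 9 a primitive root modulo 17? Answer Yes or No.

φ(17) = 17 − 1 = 16 = 2^4.
It suffices to check that the order of 9 is not a proper divisor of 16: compute 9^(16/q) for q ∈ {2}.
9^8 ≡ 1 (mod 17)  [q = 2: ≡ 1 ✗]
9^8 ≡ 1 shows ord(9) | 8, strictly less than φ(17); not a primitive root.

No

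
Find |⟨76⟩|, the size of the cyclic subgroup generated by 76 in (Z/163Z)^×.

162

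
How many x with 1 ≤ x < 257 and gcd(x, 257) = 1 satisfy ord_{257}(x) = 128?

64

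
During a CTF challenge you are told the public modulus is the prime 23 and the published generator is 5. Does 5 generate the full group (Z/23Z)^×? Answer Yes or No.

Yes

φ(23) = 23 − 1 = 22 = 2 · 11.
An element g generates (Z/23Z)^× iff g^(22/q) ≢ 1 (mod 23) for each prime q ∈ {2, 11}.
5^11 ≡ 22 (mod 23)  [q = 2: ≢ 1 ✓]
5^2 ≡ 2 (mod 23)  [q = 11: ≢ 1 ✓]
None equal 1, so ord_23(5) = 22: 5 is a primitive root.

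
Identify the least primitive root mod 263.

5

φ(263) = 263 − 1 = 262 = 2 · 131.
Test candidates g = 2, 3, … against the prime factors q ∈ {2, 131} of φ(263): g is a generator iff g^(262/q) ≢ 1 for every such q.
g = 2: 2^131 ≡ 1 — hits 1, so not a primitive root.
g = 3: 3^131 ≡ 1 — hits 1, so not a primitive root.
g = 4: 4^131 ≡ 1 — hits 1, so not a primitive root.
g = 5: 5^131 ≡ 262; 5^2 ≡ 25 — none is 1, so 5 is a primitive root.
Hence the least primitive root of 263 is 5.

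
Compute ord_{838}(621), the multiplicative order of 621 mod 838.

209

Since 621 ∈ (Z/838Z)^×, its order divides φ(838) = φ(2)·φ(419) = 1·418 = 418 = 2 · 11 · 19.
Divisors of 418: 1, 2, 11, 19, 22, 38, 209, 418.
Test each divisor d:
621^1 ≡ 621 (mod 838)
621^2 ≡ 161 (mod 838)
621^11 ≡ 139 (mod 838)
621^19 ≡ 767 (mod 838)
621^22 ≡ 47 (mod 838)
621^38 ≡ 13 (mod 838)
621^209 ≡ 1 (mod 838) ✓
Hence ord(621) = 209.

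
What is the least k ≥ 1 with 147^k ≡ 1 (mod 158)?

78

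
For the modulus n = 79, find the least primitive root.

φ(79) = 79 − 1 = 78 = 2 · 3 · 13.
g is a primitive root iff g^(78/q) ≢ 1 (mod 79) for each prime q ∈ {2, 3, 13}.
g = 2: 2^39 ≡ 1 — hits 1, so not a primitive root.
g = 3: 3^39 ≡ 78; 3^26 ≡ 23; 3^6 ≡ 18 — none is 1, so 3 is a primitive root.
Hence the least primitive root of 79 is 3.

3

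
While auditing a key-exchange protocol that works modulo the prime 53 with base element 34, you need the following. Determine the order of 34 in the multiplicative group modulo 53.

Since 34 ∈ (Z/53Z)^×, its order divides φ(53) = 53 − 1 = 52 = 2^2 · 13.
Divisors of 52: 1, 2, 4, 13, 26, 52.
Check 34^d mod 53 for each divisor in increasing order:
34^1 ≡ 34 (mod 53)
34^2 ≡ 43 (mod 53)
34^4 ≡ 47 (mod 53)
34^13 ≡ 23 (mod 53)
34^26 ≡ 52 (mod 53)
34^52 ≡ 1 (mod 53) ✓
Hence ord(34) = 52.

52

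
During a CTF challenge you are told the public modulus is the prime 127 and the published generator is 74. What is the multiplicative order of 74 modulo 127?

Since 74 ∈ (Z/127Z)^×, its order divides φ(127) = 127 − 1 = 126 = 2 · 3^2 · 7.
Divisors of 126: 1, 2, 3, 6, 7, 9, 14, 18, 21, 42, 63, 126.
Evaluate successive powers at the divisors of 126:
74^1 ≡ 74 (mod 127)
74^2 ≡ 15 (mod 127)
74^3 ≡ 94 (mod 127)
74^6 ≡ 73 (mod 127)
74^7 ≡ 68 (mod 127)
74^9 ≡ 4 (mod 127)
74^14 ≡ 52 (mod 127)
74^18 ≡ 16 (mod 127)
74^21 ≡ 107 (mod 127)
74^42 ≡ 19 (mod 127)
74^63 ≡ 1 (mod 127) ✓
The smallest such exponent is 63, so the order of 74 is 63.

63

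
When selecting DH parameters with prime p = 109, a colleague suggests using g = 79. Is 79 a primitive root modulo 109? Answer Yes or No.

Yes

φ(109) = 109 − 1 = 108 = 2^2 · 3^3.
79 is a primitive root mod 109 iff 79^(φ(109)/q) ≢ 1 for every prime q | φ(109), i.e. q ∈ {2, 3}.
79^54 ≡ 108 (mod 109)  [q = 2: ≢ 1 ✓]
79^36 ≡ 45 (mod 109)  [q = 3: ≢ 1 ✓]
All checks pass, so 79 has order 108 and is a primitive root modulo 109.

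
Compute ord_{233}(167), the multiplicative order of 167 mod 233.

116

Since 167 ∈ (Z/233Z)^×, its order divides φ(233) = 233 − 1 = 232 = 2^3 · 29.
Divisors of 232: 1, 2, 4, 8, 29, 58, 116, 232.
Check 167^d mod 233 for each divisor in increasing order:
167^1 ≡ 167 (mod 233)
167^2 ≡ 162 (mod 233)
167^4 ≡ 148 (mod 233)
167^8 ≡ 2 (mod 233)
167^29 ≡ 144 (mod 233)
167^58 ≡ 232 (mod 233)
167^116 ≡ 1 (mod 233) ✓
Therefore the multiplicative order of 167 modulo 233 is 116.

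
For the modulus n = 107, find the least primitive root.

2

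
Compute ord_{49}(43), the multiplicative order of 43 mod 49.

7

The order of 43 must divide φ(49) = φ(7^2) = 7·(7−1) = 42 = 2 · 3 · 7.
Divisors of 42: 1, 2, 3, 6, 7, 14, 21, 42.
Test each divisor d:
43^1 ≡ 43 (mod 49)
43^2 ≡ 36 (mod 49)
43^3 ≡ 29 (mod 49)
43^6 ≡ 8 (mod 49)
43^7 ≡ 1 (mod 49) ✓
So ord_49(43) = 7.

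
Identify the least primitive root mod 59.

2

φ(59) = 59 − 1 = 58 = 2 · 29.
g is a primitive root iff g^(58/q) ≢ 1 (mod 59) for each prime q ∈ {2, 29}.
g = 2: 2^29 ≡ 58; 2^2 ≡ 4 — none is 1, so 2 is a primitive root.
So 2 is the smallest generator of (Z/59Z)^×.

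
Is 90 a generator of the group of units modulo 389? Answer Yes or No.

Yes

φ(389) = 389 − 1 = 388 = 2^2 · 97.
It suffices to check that the order of 90 is not a proper divisor of 388: compute 90^(388/q) for q ∈ {2, 97}.
90^194 ≡ 388 (mod 389)  [q = 2: ≢ 1 ✓]
90^4 ≡ 93 (mod 389)  [q = 97: ≢ 1 ✓]
None equal 1, so ord_389(90) = 388: 90 is a primitive root.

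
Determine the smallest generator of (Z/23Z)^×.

5

φ(23) = 23 − 1 = 22 = 2 · 11.
g is a primitive root iff g^(22/q) ≢ 1 (mod 23) for each prime q ∈ {2, 11}.
g = 2: 2^11 ≡ 1 — hits 1, so not a primitive root.
g = 3: 3^11 ≡ 1 — hits 1, so not a primitive root.
g = 4: 4^11 ≡ 1 — hits 1, so not a primitive root.
g = 5: 5^11 ≡ 22; 5^2 ≡ 2 — none is 1, so 5 is a primitive root.
The smallest primitive root modulo 23 is 5.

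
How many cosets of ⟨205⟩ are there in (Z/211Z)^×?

1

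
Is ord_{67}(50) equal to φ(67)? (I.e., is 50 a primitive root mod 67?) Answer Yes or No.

Yes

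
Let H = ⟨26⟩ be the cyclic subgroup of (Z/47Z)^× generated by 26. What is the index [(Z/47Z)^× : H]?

1

By Lagrange's theorem, ord_47(26) divides φ(47) = 47 − 1 = 46 = 2 · 23.
Divisors of 46: 1, 2, 23, 46.
Compute 26^d (mod 47) for the divisors d until we hit 1:
26^1 ≡ 26 (mod 47)
26^2 ≡ 18 (mod 47)
26^23 ≡ 46 (mod 47)
26^46 ≡ 1 (mod 47) ✓
The order of 26 is 46, so the subgroup it generates has 46 elements.
The index is φ(47) / ord(26) = 46 / 46 = 1.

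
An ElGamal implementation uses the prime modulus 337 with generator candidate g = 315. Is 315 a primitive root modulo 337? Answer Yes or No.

φ(337) = 337 − 1 = 336 = 2^4 · 3 · 7.
An element g generates (Z/337Z)^× iff g^(336/q) ≢ 1 (mod 337) for each prime q ∈ {2, 3, 7}.
315^168 ≡ 336 (mod 337)  [q = 2: ≢ 1 ✓]
315^112 ≡ 128 (mod 337)  [q = 3: ≢ 1 ✓]
315^48 ≡ 52 (mod 337)  [q = 7: ≢ 1 ✓]
All checks pass, so 315 has order 336 and is a primitive root modulo 337.

Yes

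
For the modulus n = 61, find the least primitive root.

2

φ(61) = 61 − 1 = 60 = 2^2 · 3 · 5.
Test candidates g = 2, 3, … against the prime factors q ∈ {2, 3, 5} of φ(61): g is a generator iff g^(60/q) ≢ 1 for every such q.
g = 2: 2^30 ≡ 60; 2^20 ≡ 47; 2^12 ≡ 9 — none is 1, so 2 is a primitive root.
So 2 is the smallest generator of (Z/61Z)^×.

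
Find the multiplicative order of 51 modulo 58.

14

The order of 51 must divide φ(58) = φ(2)·φ(29) = 1·28 = 28 = 2^2 · 7.
Divisors of 28: 1, 2, 4, 7, 14, 28.
Compute 51^d (mod 58) for the divisors d until we hit 1:
51^1 ≡ 51 (mod 58)
51^2 ≡ 49 (mod 58)
51^4 ≡ 23 (mod 58)
51^7 ≡ 57 (mod 58)
51^14 ≡ 1 (mod 58) ✓
Hence ord(51) = 14.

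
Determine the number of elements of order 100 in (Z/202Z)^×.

40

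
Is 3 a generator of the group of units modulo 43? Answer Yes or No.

Yes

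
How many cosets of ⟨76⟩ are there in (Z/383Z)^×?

2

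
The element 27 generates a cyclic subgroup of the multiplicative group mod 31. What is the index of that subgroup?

3

ord(27) | φ(31) = 31 − 1 = 30 = 2 · 3 · 5.
Divisors of 30: 1, 2, 3, 5, 6, 10, 15, 30.
Check 27^d mod 31 for each divisor in increasing order:
27^1 ≡ 27
27^2 ≡ 16
27^3 ≡ 29
27^5 ≡ 30
27^6 ≡ 4
27^10 ≡ 1
The order of 27 is 10, so the subgroup it generates has 10 elements.
Index = |(Z/31Z)^×| / |⟨27⟩| = 30 / 10 = 3.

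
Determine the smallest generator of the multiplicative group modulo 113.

φ(113) = 113 − 1 = 112 = 2^4 · 7.
g is a primitive root iff g^(112/q) ≢ 1 (mod 113) for each prime q ∈ {2, 7}.
g = 2: 2^56 ≡ 1 — hits 1, so not a primitive root.
g = 3: 3^56 ≡ 112; 3^16 ≡ 49 — none is 1, so 3 is a primitive root.
Hence the least primitive root of 113 is 3.

3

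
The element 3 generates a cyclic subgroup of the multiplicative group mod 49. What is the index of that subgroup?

1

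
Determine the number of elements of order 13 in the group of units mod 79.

12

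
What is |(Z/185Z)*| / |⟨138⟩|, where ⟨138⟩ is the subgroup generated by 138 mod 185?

ord(138) | φ(185) = φ(5·37) = (5−1)·(37−1) = 4·36 = 144 = 2^4 · 3^2.
Divisors of 144: 1, 2, 3, 4, 6, 8, 9, 12, 16, 18, 24, 36, 48, 72, 144.
Compute 138^d (mod 185) for the divisors d until we hit 1:
138^1 ≡ 138 (mod 185)
138^2 ≡ 174 (mod 185)
138^3 ≡ 147 (mod 185)
138^4 ≡ 121 (mod 185)
138^6 ≡ 149 (mod 185)
138^8 ≡ 26 (mod 185)
138^9 ≡ 73 (mod 185)
138^12 ≡ 1 (mod 185) ✓
So ord_185(138) = 12, hence |⟨138⟩| = 12.
[(Z/185Z)^× : ⟨138⟩] = 144/12 = 12.

12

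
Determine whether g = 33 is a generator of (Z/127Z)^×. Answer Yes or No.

φ(127) = 127 − 1 = 126 = 2 · 3^2 · 7.
It suffices to check that the order of 33 is not a proper divisor of 126: compute 33^(126/q) for q ∈ {2, 3, 7}.
33^63 ≡ 126 (mod 127)  [q = 2: ≢ 1 ✓]
33^42 ≡ 1 (mod 127)  [q = 3: ≡ 1 ✗]
33^18 ≡ 32 (mod 127)  [q = 7: ≢ 1 ✓]
The check at q = 3 fails, so 33 generates a proper subgroup.

No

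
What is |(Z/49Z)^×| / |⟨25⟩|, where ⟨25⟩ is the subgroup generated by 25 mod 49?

2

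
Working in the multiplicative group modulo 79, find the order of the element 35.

78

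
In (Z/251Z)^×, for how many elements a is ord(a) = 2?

1

φ(251) = 251 − 1 = 250 = 2 · 5^3.
Since (Z/251Z)^× is cyclic of order 250, the number of elements of order d is φ(d) when d | 250 and 0 otherwise.
2 | 250, and φ(2) = 2 − 1 = 1.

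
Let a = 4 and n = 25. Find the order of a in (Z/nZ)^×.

10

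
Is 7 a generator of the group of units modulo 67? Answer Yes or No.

Yes

φ(67) = 67 − 1 = 66 = 2 · 3 · 11.
Test 7^(66/q) mod 67 for each prime factor q of 66:
7^33 ≡ 66 (mod 67)  [q = 2: ≢ 1 ✓]
7^22 ≡ 29 (mod 67)  [q = 3: ≢ 1 ✓]
7^6 ≡ 64 (mod 67)  [q = 11: ≢ 1 ✓]
All checks pass, so 7 has order 66 and is a primitive root modulo 67.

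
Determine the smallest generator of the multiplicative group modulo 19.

φ(19) = 19 − 1 = 18 = 2 · 3^2.
g is a primitive root iff g^(18/q) ≢ 1 (mod 19) for each prime q ∈ {2, 3}.
g = 2: 2^9 ≡ 18; 2^6 ≡ 7 — none is 1, so 2 is a primitive root.
So 2 is the smallest generator of (Z/19Z)^×.

2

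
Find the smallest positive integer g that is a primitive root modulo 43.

3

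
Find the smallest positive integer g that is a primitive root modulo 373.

φ(373) = 373 − 1 = 372 = 2^2 · 3 · 31.
Test candidates g = 2, 3, … against the prime factors q ∈ {2, 3, 31} of φ(373): g is a generator iff g^(372/q) ≢ 1 for every such q.
g = 2: 2^186 ≡ 372; 2^124 ≡ 284; 2^12 ≡ 366 — none is 1, so 2 is a primitive root.
Hence the least primitive root of 373 is 2.

2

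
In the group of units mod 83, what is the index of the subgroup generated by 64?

2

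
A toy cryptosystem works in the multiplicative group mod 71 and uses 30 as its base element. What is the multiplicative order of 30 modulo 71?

By Lagrange's theorem, ord_71(30) divides φ(71) = 71 − 1 = 70 = 2 · 5 · 7.
Divisors of 70: 1, 2, 5, 7, 10, 14, 35, 70.
Compute 30^d (mod 71) for the divisors d until we hit 1:
30^1 ≡ 30
30^2 ≡ 48
30^5 ≡ 37
30^7 ≡ 1
The smallest such exponent is 7, so the order of 30 is 7.

7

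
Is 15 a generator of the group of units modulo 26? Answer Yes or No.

Yes

φ(26) = φ(2)·φ(13) = 1·12 = 12 = 2^2 · 3.
15 is a primitive root mod 26 iff 15^(φ(26)/q) ≢ 1 for every prime q | φ(26), i.e. q ∈ {2, 3}.
15^6 ≡ 25 (mod 26)  [q = 2: ≢ 1 ✓]
15^4 ≡ 3 (mod 26)  [q = 3: ≢ 1 ✓]
Every test exponent gives a nontrivial residue, hence 15 generates the full group.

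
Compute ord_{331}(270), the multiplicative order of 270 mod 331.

ord(270) | φ(331) = 331 − 1 = 330 = 2 · 3 · 5 · 11.
Divisors of 330: 1, 2, 3, 5, 6, 10, 11, 15, 22, 30, 33, 55, 66, 110, 165, 330.
Evaluate successive powers at the divisors of 330:
270^1 ≡ 270 (mod 331)
270^2 ≡ 80 (mod 331)
270^3 ≡ 85 (mod 331)
270^5 ≡ 180 (mod 331)
270^6 ≡ 274 (mod 331)
270^10 ≡ 293 (mod 331)
270^11 ≡ 1 (mod 331) ✓
Hence ord(270) = 11.

11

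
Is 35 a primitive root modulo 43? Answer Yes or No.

φ(43) = 43 − 1 = 42 = 2 · 3 · 7.
Test 35^(42/q) mod 43 for each prime factor q of 42:
35^21 ≡ 1 (mod 43)  [q = 2: ≡ 1 ✗]
35^14 ≡ 1 (mod 43)  [q = 3: ≡ 1 ✗]
35^6 ≡ 16 (mod 43)  [q = 7: ≢ 1 ✓]
35^21 ≡ 1 shows ord(35) | 21, strictly less than φ(43); not a primitive root.

No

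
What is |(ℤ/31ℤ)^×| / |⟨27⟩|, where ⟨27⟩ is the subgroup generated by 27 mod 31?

By Lagrange's theorem, ord_31(27) divides φ(31) = 31 − 1 = 30 = 2 · 3 · 5.
Divisors of 30: 1, 2, 3, 5, 6, 10, 15, 30.
Check 27^d mod 31 for each divisor in increasing order:
27^1 ≡ 27 (mod 31)
27^2 ≡ 16 (mod 31)
27^3 ≡ 29 (mod 31)
27^5 ≡ 30 (mod 31)
27^6 ≡ 4 (mod 31)
27^10 ≡ 1 (mod 31) ✓
So ord_31(27) = 10, hence |⟨27⟩| = 10.
The index is φ(31) / ord(27) = 30 / 10 = 3.

3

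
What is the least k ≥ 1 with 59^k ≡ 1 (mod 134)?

11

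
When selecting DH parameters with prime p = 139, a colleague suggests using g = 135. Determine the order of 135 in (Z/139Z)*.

138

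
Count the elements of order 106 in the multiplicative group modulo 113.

0

φ(113) = 113 − 1 = 112 = 2^4 · 7.
In a cyclic group of order 112, there are φ(d) elements of order d for each divisor d of 112, and zero for non-divisors.
106 does not divide 112, so no element of (Z/113Z)^× has order 106.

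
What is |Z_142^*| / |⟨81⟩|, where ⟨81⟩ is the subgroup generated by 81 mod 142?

2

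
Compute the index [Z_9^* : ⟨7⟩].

2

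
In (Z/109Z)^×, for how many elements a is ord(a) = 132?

0

φ(109) = 109 − 1 = 108 = 2^2 · 3^3.
In a cyclic group of order 108, there are φ(d) elements of order d for each divisor d of 108, and zero for non-divisors.
Here 108 is not a multiple of 132, so there are no elements of order 132.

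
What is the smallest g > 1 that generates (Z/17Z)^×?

3

φ(17) = 17 − 1 = 16 = 2^4.
Test candidates g = 2, 3, … against the prime factors q ∈ {2} of φ(17): g is a generator iff g^(16/q) ≢ 1 for every such q.
g = 2: 2^8 ≡ 1 — hits 1, so not a primitive root.
g = 3: 3^8 ≡ 16 — none is 1, so 3 is a primitive root.
Hence the least primitive root of 17 is 3.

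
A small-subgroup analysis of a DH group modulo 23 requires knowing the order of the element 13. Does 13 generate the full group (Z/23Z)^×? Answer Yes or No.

φ(23) = 23 − 1 = 22 = 2 · 11.
13 is a primitive root mod 23 iff 13^(φ(23)/q) ≢ 1 for every prime q | φ(23), i.e. q ∈ {2, 11}.
13^11 ≡ 1 (mod 23)  [q = 2: ≡ 1 ✗]
13^2 ≡ 8 (mod 23)  [q = 11: ≢ 1 ✓]
13^11 ≡ 1 shows ord(13) | 11, strictly less than φ(23); not a primitive root.

No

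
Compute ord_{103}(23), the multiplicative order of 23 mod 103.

Since 23 ∈ (Z/103Z)^×, its order divides φ(103) = 103 − 1 = 102 = 2 · 3 · 17.
Divisors of 102: 1, 2, 3, 6, 17, 34, 51, 102.
Check 23^d mod 103 for each divisor in increasing order:
23^1 ≡ 23
23^2 ≡ 14
23^3 ≡ 13
23^6 ≡ 66
23^17 ≡ 1
So ord_103(23) = 17.

17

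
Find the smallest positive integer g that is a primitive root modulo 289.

φ(289) = φ(17^2) = 17·(17−1) = 272 = 2^4 · 17.
Test candidates g = 2, 3, … against the prime factors q ∈ {2, 17} of φ(289): g is a generator iff g^(272/q) ≢ 1 for every such q.
g = 2: 2^136 ≡ 1 — hits 1, so not a primitive root.
g = 3: 3^136 ≡ 288; 3^16 ≡ 171 — none is 1, so 3 is a primitive root.
The smallest primitive root modulo 289 is 3.

3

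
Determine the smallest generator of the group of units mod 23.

φ(23) = 23 − 1 = 22 = 2 · 11.
g is a primitive root iff g^(22/q) ≢ 1 (mod 23) for each prime q ∈ {2, 11}.
g = 2: 2^11 ≡ 1 — hits 1, so not a primitive root.
g = 3: 3^11 ≡ 1 — hits 1, so not a primitive root.
g = 4: 4^11 ≡ 1 — hits 1, so not a primitive root.
g = 5: 5^11 ≡ 22; 5^2 ≡ 2 — none is 1, so 5 is a primitive root.
So 5 is the smallest generator of (Z/23Z)^×.

5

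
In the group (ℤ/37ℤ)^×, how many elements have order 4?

2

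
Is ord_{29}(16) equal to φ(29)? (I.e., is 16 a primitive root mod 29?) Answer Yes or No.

φ(29) = 29 − 1 = 28 = 2^2 · 7.
It suffices to check that the order of 16 is not a proper divisor of 28: compute 16^(28/q) for q ∈ {2, 7}.
16^14 ≡ 1 (mod 29)  [q = 2: ≡ 1 ✗]
16^4 ≡ 25 (mod 29)  [q = 7: ≢ 1 ✓]
Since 16^14 ≡ 1, the order of 16 divides 14 < 28, so 16 is not a primitive root.

No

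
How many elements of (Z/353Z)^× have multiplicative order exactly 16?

φ(353) = 353 − 1 = 352 = 2^5 · 11.
In a cyclic group of order 352, there are φ(d) elements of order d for each divisor d of 352, and zero for non-divisors.
16 = 2^4 divides 352, and φ(16) = 8.

8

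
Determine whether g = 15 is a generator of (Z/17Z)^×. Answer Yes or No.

φ(17) = 17 − 1 = 16 = 2^4.
It suffices to check that the order of 15 is not a proper divisor of 16: compute 15^(16/q) for q ∈ {2}.
15^8 ≡ 1 (mod 17)  [q = 2: ≡ 1 ✗]
Since 15^8 ≡ 1, the order of 15 divides 8 < 16, so 15 is not a primitive root.

No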